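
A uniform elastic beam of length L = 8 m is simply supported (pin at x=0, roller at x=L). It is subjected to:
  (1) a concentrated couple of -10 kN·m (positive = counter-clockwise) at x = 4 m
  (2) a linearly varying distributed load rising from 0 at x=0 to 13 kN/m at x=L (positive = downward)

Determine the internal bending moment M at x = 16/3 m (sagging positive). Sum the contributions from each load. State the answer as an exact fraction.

Load 1 — applied couple M₀=-10 kN·m at a=4 m (b=L-a=4):
  M_1 = M₀x/L - M₀  [x>a] = (-10)·(16/3)/8 - (-10) = 10/3 kN·m
Load 2 — triangular load w₀=13 kN/m (0→w₀ over full span):
  M_2 = w₀Lx/6 - w₀x³/(6L) = 13·8·(16/3)/6 - 13·(16/3)³/(6·8) = 4160/81 kN·m
Superposition: M = Σ M_i = 4430/81 kN·m ≈ 54.691358 kN·m

M(16/3) = 4430/81 kN·m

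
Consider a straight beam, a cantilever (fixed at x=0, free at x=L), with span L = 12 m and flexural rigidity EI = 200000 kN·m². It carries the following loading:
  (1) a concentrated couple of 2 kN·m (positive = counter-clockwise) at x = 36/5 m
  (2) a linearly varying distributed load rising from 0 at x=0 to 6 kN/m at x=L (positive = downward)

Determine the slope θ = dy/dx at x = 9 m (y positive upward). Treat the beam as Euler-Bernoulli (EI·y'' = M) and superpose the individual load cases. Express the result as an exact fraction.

θ(9) = -100503/16000000 rad

Load 1 — applied couple M₀=2 kN·m at a=36/5 m (b=L-a=24/5):
  θ_1 = M₀a/EI  [x>a] = 2·(36/5)/200000 = 9/125000 rad
Load 2 — triangular load w₀=6 kN/m (0→w₀ over full span):
  θ_2 = (w₀Lx²/4-w₀L²x/3-w₀x⁴/(24L))/EI = (6·12·9²/4-6·12²·9/3-6·9⁴/(24·12))/200000 = -20331/3200000 rad
Superposition: θ = Σ θ_i = -100503/16000000 rad ≈ -0.006281 rad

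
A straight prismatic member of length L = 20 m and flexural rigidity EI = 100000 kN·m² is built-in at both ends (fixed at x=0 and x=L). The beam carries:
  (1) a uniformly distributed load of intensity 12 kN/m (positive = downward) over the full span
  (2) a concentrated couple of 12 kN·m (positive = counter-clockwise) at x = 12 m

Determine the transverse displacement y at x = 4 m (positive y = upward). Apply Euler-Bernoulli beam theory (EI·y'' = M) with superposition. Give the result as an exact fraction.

y(4) = -8084/390625 m

Load 1 — uniform load w=12 kN/m over full span:
  y_1 = -wx²(L-x)²/(24EI) = -12·4²·(20-4)²/(24·100000) = -64/3125 m
Load 2 — applied couple M₀=12 kN·m at a=12 m (b=L-a=8):
  y_2 = (R_Ax³/6 - M_Ax²/2)/EI  [x≤a] with R_A=108/125, M_A=96/25 = ((108/125)·4³/6 - (96/25)·4²/2)/100000 = -84/390625 m
Superposition: y = Σ y_i = -8084/390625 m ≈ -0.020695 m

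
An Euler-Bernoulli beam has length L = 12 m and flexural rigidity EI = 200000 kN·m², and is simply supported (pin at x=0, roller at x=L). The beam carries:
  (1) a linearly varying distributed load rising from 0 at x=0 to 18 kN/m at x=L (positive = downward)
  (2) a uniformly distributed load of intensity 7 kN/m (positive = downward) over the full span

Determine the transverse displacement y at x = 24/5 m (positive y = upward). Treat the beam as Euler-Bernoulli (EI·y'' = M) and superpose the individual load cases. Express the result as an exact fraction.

Load 1 — triangular load w₀=18 kN/m (0→w₀ over full span):
  y_1 = -w₀x(7L⁴-10L²x²+3x⁴)/(360LEI) = -18·(24/5)·(7·12⁴-10·12²·(24/5)²+3·(24/5)⁴)/(360·12·200000) = -554526/48828125 m
Load 2 — uniform load w=7 kN/m over full span:
  y_2 = -wx(L³-2Lx²+x³)/(24EI) = -7·(24/5)·(12³-2·12·(24/5)²+(24/5)³)/(24·200000) = -17577/1953125 m
Superposition: y = Σ y_i = -993951/48828125 m ≈ -0.020356 m

y(24/5) = -993951/48828125 m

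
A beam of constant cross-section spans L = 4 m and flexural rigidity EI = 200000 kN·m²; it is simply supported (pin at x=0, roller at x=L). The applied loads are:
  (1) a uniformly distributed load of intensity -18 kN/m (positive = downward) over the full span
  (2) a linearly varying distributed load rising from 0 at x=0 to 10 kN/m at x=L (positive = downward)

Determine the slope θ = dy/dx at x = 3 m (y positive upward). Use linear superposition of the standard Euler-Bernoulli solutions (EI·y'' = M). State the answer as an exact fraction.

Load 1 — uniform load w=-18 kN/m over full span:
  θ_1 = -w(L³-6Lx²+4x³)/(24EI) = -(-18)·(4³-6·4·3²+4·3³)/(24·200000) = -33/200000 rad
Load 2 — triangular load w₀=10 kN/m (0→w₀ over full span):
  θ_2 = -w₀(7L⁴-30L²x²+15x⁴)/(360LEI) = -10·(7·4⁴-30·4²·3²+15·3⁴)/(360·4·200000) = 1313/28800000 rad
Superposition: θ = Σ θ_i = -3439/28800000 rad ≈ -0.000119 rad

θ(3) = -3439/28800000 rad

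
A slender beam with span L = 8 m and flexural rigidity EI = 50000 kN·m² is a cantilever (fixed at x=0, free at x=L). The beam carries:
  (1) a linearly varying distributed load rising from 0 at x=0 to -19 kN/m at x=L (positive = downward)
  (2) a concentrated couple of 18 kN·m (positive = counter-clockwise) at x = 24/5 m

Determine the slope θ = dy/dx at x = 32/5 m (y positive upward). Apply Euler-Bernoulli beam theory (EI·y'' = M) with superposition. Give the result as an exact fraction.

Load 1 — triangular load w₀=-19 kN/m (0→w₀ over full span):
  θ_1 = (w₀Lx²/4-w₀L²x/3-w₀x⁴/(24L))/EI = ((-19)·8·(32/5)²/4-(-19)·8²·(32/5)/3-(-19)·(32/5)⁴/(24·8))/50000 = 141056/5859375 rad
Load 2 — applied couple M₀=18 kN·m at a=24/5 m (b=L-a=16/5):
  θ_2 = M₀a/EI  [x>a] = 18·(24/5)/50000 = 27/15625 rad
Superposition: θ = Σ θ_i = 151181/5859375 rad ≈ 0.025802 rad

θ(32/5) = 151181/5859375 rad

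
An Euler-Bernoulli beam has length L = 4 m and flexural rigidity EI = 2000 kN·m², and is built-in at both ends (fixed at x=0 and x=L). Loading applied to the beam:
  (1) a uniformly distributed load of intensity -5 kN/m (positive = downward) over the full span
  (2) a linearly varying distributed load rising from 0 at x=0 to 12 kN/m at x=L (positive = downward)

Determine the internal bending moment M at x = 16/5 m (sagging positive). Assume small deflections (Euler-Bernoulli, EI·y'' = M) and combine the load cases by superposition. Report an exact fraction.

Load 1 — uniform load w=-5 kN/m over full span:
  M_1 = wLx/2 - wL²/12 - wx²/2 = (-5)·4·(16/5)/2 - (-5)·4²/12 - (-5)·(16/5)²/2 = 4/15 kN·m
Load 2 — triangular load w₀=12 kN/m (0→w₀ over full span):
  M_2 = 3w₀Lx/20 - w₀L²/30 - w₀x³/(6L) = 3·12·4·(16/5)/20 - 12·4²/30 - 12·(16/5)³/(6·4) = 32/125 kN·m
Superposition: M = Σ M_i = 196/375 kN·m ≈ 0.522667 kN·m

M(16/5) = 196/375 kN·m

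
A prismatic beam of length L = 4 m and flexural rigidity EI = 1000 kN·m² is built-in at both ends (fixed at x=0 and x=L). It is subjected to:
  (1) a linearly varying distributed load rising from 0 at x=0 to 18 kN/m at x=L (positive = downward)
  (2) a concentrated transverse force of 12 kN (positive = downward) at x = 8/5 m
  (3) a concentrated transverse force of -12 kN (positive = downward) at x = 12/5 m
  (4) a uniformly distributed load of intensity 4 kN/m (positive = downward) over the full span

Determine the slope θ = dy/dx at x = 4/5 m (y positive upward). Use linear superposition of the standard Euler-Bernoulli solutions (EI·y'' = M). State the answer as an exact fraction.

θ(4/5) = -2756/390625 rad

Load 1 — triangular load w₀=18 kN/m (0→w₀ over full span):
  θ_1 = -w₀(2x(L-x)(L-2x)(x+2L)+x²(L-x)²)/(120LEI) = -18·(2·(4/5)·(4-(4/5))·(4-2·(4/5))·((4/5)+2·4)+(4/5)²·(4-(4/5))²)/(120·4·1000) = -336/78125 rad
Load 2 — point force P=12 kN at a=8/5 m (b=L-a=12/5):
  θ_2 = -Pb²x(2aL-(3a+b)x)/(2L³EI)  [x≤a] = -12·(12/5)²·(4/5)·(2·(8/5)·4-(3·(8/5)+(12/5))·(4/5))/(2·4³·1000) = -1188/390625 rad
Load 3 — point force P=-12 kN at a=12/5 m (b=L-a=8/5):
  θ_3 = -Pb²x(2aL-(3a+b)x)/(2L³EI)  [x≤a] = -(-12)·(8/5)²·(4/5)·(2·(12/5)·4-(3·(12/5)+(8/5))·(4/5))/(2·4³·1000) = 912/390625 rad
Load 4 — uniform load w=4 kN/m over full span:
  θ_4 = -wx(L-x)(L-2x)/(12EI) = -4·(4/5)·(4-(4/5))·(4-2·(4/5))/(12·1000) = -32/15625 rad
Superposition: θ = Σ θ_i = -2756/390625 rad ≈ -0.007055 rad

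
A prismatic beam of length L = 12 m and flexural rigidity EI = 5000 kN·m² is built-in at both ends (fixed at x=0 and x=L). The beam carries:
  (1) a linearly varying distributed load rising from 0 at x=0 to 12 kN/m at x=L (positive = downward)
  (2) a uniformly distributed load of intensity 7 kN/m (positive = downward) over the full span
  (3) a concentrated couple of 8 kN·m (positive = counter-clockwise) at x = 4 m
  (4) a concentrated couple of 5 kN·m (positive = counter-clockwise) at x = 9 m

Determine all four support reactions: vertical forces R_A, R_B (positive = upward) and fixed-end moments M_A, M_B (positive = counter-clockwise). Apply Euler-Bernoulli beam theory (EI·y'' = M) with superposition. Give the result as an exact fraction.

Load 1 — triangular load w₀=12 kN/m (0→w₀ over full span):
  R_A = 3w₀L/20 = 3·12·12/20 = 108/5 kN
  M_A = w₀L²/30 = 12·12²/30 = 288/5 kN·m
  R_B = 7w₀L/20 = 7·12·12/20 = 252/5 kN
  M_B = -w₀L²/20 = -12·12²/20 = -432/5 kN·m
Load 2 — uniform load w=7 kN/m over full span:
  R_A = wL/2 = 7·12/2 = 42 kN
  M_A = wL²/12 = 7·12²/12 = 84 kN·m
  R_B = wL/2 = 7·12/2 = 42 kN
  M_B = -wL²/12 = -7·12²/12 = -84 kN·m
Load 3 — applied couple M₀=8 kN·m at a=4 m (b=L-a=8):
  R_A = 6M₀ab/L³ = 6·8·4·8/12³ = 8/9 kN
  M_A = M₀b(2a-b)/L² = 8·8·(2·4-8)/12² = 0 kN·m
  R_B = -6M₀ab/L³ = -6·8·4·8/12³ = -8/9 kN
  M_B = M₀a(2b-a)/L² = 8·4·(2·8-4)/12² = 8/3 kN·m
Load 4 — applied couple M₀=5 kN·m at a=9 m (b=L-a=3):
  R_A = 6M₀ab/L³ = 6·5·9·3/12³ = 15/32 kN
  M_A = M₀b(2a-b)/L² = 5·3·(2·9-3)/12² = 25/16 kN·m
  R_B = -6M₀ab/L³ = -6·5·9·3/12³ = -15/32 kN
  M_B = M₀a(2b-a)/L² = 5·9·(2·3-9)/12² = -15/16 kN·m
Superposition: R_A = 93539/1440 kN, M_A = 11453/80 kN·m, R_B = 131101/1440 kN, M_B = -40481/240 kN·m

R_A = 93539/1440 kN, M_A = 11453/80 kN·m, R_B = 131101/1440 kN, M_B = -40481/240 kN·m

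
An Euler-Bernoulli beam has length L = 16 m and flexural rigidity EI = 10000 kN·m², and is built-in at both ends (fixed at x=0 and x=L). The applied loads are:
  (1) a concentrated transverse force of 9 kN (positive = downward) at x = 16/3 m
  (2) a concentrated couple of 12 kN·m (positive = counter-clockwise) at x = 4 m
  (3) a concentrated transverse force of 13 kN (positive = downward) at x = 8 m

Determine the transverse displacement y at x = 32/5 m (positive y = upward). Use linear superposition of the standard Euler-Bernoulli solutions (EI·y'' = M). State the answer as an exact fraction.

Load 1 — point force P=9 kN at a=16/3 m (b=L-a=32/3):
  y_1 = -Pa²(L-x)²(3bL-(3b+a)(L-x))/(6L³EI)  [x>a] = -9·(16/3)²·(16-(32/5))²·(3·(32/3)·16-(3·(32/3)+(16/3))·(16-(32/5)))/(6·16³·10000) = -1152/78125 m
Load 2 — applied couple M₀=12 kN·m at a=4 m (b=L-a=12):
  y_2 = (R_Ax³/6 - M_Ax²/2 - M₀(x-a)²/2)/EI  [x>a] with R_A=27/32, M_A=-9/4 = ((27/32)·(32/5)³/6 - (-9/4)·(32/5)²/2 - 12·((32/5)-4)²/2)/10000 = 378/78125 m
Load 3 — point force P=13 kN at a=8 m (b=L-a=8):
  y_3 = -Pb²x²(3aL-(3a+b)x)/(6L³EI)  [x≤a] = -13·8²·(32/5)²·(3·8·16-(3·8+8)·(32/5))/(6·16³·10000) = -5824/234375 m
Superposition: y = Σ y_i = -8146/234375 m ≈ -0.034756 m

y(32/5) = -8146/234375 m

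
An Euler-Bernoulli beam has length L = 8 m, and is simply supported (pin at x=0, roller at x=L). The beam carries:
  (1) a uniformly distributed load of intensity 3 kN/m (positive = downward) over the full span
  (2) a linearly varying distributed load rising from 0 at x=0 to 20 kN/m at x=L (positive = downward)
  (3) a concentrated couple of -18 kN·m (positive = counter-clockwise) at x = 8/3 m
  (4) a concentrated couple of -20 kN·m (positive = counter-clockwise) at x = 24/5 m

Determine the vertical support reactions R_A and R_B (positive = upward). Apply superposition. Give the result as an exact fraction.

R_A = 407/12 kN, R_B = 841/12 kN

Load 1 — uniform load w=3 kN/m over full span:
  R_A = wL/2 = 3·8/2 = 12 kN
  R_B = wL/2 = 3·8/2 = 12 kN
Load 2 — triangular load w₀=20 kN/m (0→w₀ over full span):
  R_A = w₀L/6 = 20·8/6 = 80/3 kN
  R_B = w₀L/3 = 20·8/3 = 160/3 kN
Load 3 — applied couple M₀=-18 kN·m at a=8/3 m (b=L-a=16/3):
  R_A = M₀/L = (-18)/8 = -9/4 kN
  R_B = -M₀/L = -(-18)/8 = 9/4 kN
Load 4 — applied couple M₀=-20 kN·m at a=24/5 m (b=L-a=16/5):
  R_A = M₀/L = (-20)/8 = -5/2 kN
  R_B = -M₀/L = -(-20)/8 = 5/2 kN
Superposition: R_A = 407/12 kN, R_B = 841/12 kN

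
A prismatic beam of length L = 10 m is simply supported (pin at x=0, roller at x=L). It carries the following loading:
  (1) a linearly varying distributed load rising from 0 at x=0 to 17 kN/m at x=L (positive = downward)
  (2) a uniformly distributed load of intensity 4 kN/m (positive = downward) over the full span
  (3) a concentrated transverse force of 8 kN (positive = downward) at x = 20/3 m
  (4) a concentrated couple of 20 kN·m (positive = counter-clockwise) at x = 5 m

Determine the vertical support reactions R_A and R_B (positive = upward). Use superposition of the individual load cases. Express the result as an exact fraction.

Load 1 — triangular load w₀=17 kN/m (0→w₀ over full span):
  R_A = w₀L/6 = 17·10/6 = 85/3 kN
  R_B = w₀L/3 = 17·10/3 = 170/3 kN
Load 2 — uniform load w=4 kN/m over full span:
  R_A = wL/2 = 4·10/2 = 20 kN
  R_B = wL/2 = 4·10/2 = 20 kN
Load 3 — point force P=8 kN at a=20/3 m (b=L-a=10/3):
  R_A = Pb/L = 8·(10/3)/10 = 8/3 kN
  R_B = Pa/L = 8·(20/3)/10 = 16/3 kN
Load 4 — applied couple M₀=20 kN·m at a=5 m (b=L-a=5):
  R_A = M₀/L = 20/10 = 2 kN
  R_B = -M₀/L = -20/10 = -2 kN
Superposition: R_A = 53 kN, R_B = 80 kN

R_A = 53 kN, R_B = 80 kN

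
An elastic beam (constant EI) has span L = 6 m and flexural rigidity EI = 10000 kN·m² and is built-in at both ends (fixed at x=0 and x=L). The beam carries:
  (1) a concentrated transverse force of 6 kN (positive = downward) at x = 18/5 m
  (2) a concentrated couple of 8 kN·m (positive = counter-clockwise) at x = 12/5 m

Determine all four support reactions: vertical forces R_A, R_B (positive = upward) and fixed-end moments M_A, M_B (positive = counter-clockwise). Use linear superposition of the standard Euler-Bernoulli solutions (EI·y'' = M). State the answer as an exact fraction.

R_A = 504/125 kN, M_A = 552/125 kN·m, R_B = 246/125 kN, M_B = -328/125 kN·m

Load 1 — point force P=6 kN at a=18/5 m (b=L-a=12/5):
  R_A = Pb²(3a+b)/L³ = 6·(12/5)²·(3·(18/5)+(12/5))/6³ = 264/125 kN
  M_A = Pab²/L² = 6·(18/5)·(12/5)²/6² = 432/125 kN·m
  R_B = Pa²(a+3b)/L³ = 6·(18/5)²·((18/5)+3·(12/5))/6³ = 486/125 kN
  M_B = -Pa²b/L² = -6·(18/5)²·(12/5)/6² = -648/125 kN·m
Load 2 — applied couple M₀=8 kN·m at a=12/5 m (b=L-a=18/5):
  R_A = 6M₀ab/L³ = 6·8·(12/5)·(18/5)/6³ = 48/25 kN
  M_A = M₀b(2a-b)/L² = 8·(18/5)·(2·(12/5)-(18/5))/6² = 24/25 kN·m
  R_B = -6M₀ab/L³ = -6·8·(12/5)·(18/5)/6³ = -48/25 kN
  M_B = M₀a(2b-a)/L² = 8·(12/5)·(2·(18/5)-(12/5))/6² = 64/25 kN·m
Superposition: R_A = 504/125 kN, M_A = 552/125 kN·m, R_B = 246/125 kN, M_B = -328/125 kN·m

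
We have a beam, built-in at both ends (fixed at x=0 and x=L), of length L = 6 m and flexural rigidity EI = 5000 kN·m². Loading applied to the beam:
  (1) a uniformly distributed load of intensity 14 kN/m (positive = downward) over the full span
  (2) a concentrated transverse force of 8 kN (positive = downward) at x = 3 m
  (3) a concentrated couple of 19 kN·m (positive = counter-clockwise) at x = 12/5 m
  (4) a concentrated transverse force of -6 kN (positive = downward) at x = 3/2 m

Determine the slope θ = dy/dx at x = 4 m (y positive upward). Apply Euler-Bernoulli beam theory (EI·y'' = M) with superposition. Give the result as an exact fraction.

Load 1 — uniform load w=14 kN/m over full span:
  θ_1 = -wx(L-x)(L-2x)/(12EI) = -14·4·(6-4)·(6-2·4)/(12·5000) = 7/1875 rad
Load 2 — point force P=8 kN at a=3 m (b=L-a=3):
  θ_2 = Pa²(L-x)(2bL-(3b+a)(L-x))/(2L³EI)  [x>a] = 8·3²·(6-4)·(2·3·6-(3·3+3)·(6-4))/(2·6³·5000) = 1/1250 rad
Load 3 — applied couple M₀=19 kN·m at a=12/5 m (b=L-a=18/5):
  θ_3 = (R_Ax²/2 - M_Ax - M₀(x-a))/EI  [x>a] with R_A=114/25, M_A=57/25 = ((114/25)·4²/2 - (57/25)·4 - 19·(4-(12/5)))/5000 = -19/31250 rad
Load 4 — point force P=-6 kN at a=3/2 m (b=L-a=9/2):
  θ_4 = Pa²(L-x)(2bL-(3b+a)(L-x))/(2L³EI)  [x>a] = (-6)·(3/2)²·(6-4)·(2·(9/2)·6-(3·(9/2)+(3/2))·(6-4))/(2·6³·5000) = -3/10000 rad
Superposition: θ = Σ θ_i = 2719/750000 rad ≈ 0.003625 rad

θ(4) = 2719/750000 rad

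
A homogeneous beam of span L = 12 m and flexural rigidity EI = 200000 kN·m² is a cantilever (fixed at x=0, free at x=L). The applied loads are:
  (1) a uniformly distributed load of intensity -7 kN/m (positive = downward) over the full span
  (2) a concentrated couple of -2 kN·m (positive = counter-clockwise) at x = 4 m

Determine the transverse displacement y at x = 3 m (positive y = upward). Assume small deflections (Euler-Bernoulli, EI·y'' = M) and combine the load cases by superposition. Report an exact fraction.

y(3) = 15237/1600000 m

Load 1 — uniform load w=-7 kN/m over full span:
  y_1 = -wx²(x²-4Lx+6L²)/(24EI) = -(-7)·3²·(3²-4·12·3+6·12²)/(24·200000) = 15309/1600000 m
Load 2 — applied couple M₀=-2 kN·m at a=4 m (b=L-a=8):
  y_2 = M₀x²/(2EI)  [x≤a] = (-2)·3²/(2·200000) = -9/200000 m
Superposition: y = Σ y_i = 15237/1600000 m ≈ 0.009523 m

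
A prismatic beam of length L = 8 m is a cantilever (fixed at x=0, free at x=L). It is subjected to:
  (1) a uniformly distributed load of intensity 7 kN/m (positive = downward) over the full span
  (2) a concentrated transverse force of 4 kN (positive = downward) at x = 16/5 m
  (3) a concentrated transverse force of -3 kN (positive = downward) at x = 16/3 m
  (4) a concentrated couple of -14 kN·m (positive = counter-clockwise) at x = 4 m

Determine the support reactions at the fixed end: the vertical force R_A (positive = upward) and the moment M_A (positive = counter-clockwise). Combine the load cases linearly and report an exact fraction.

Load 1 — uniform load w=7 kN/m over full span:
  R_A = wL = 7·8 = 56 kN
  M_A = wL²/2 = 7·8²/2 = 224 kN·m
Load 2 — point force P=4 kN at a=16/5 m (b=L-a=24/5):
  R_A = P = 4 kN
  M_A = Pa = 4·(16/5) = 64/5 kN·m
Load 3 — point force P=-3 kN at a=16/3 m (b=L-a=8/3):
  R_A = P = (-3) = -3 kN
  M_A = Pa = (-3)·(16/3) = -16 kN·m
Load 4 — applied couple M₀=-14 kN·m at a=4 m (b=L-a=4):
  R_A = 0 kN
  M_A = -M₀ = -(-14) = 14 kN·m
Superposition: R_A = 57 kN, M_A = 1174/5 kN·m

R_A = 57 kN, M_A = 1174/5 kN·m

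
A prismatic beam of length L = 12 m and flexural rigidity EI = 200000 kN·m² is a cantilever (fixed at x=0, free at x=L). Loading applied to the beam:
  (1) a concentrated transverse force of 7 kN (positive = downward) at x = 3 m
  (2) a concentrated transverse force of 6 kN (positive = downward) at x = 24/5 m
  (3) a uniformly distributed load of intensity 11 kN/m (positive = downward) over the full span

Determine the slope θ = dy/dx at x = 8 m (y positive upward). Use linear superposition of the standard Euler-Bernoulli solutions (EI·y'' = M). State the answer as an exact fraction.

θ(8) = -472693/30000000 rad

Load 1 — point force P=7 kN at a=3 m (b=L-a=9):
  θ_1 = -Pa²/(2EI)  [x>a] = -7·3²/(2·200000) = -63/400000 rad
Load 2 — point force P=6 kN at a=24/5 m (b=L-a=36/5):
  θ_2 = -Pa²/(2EI)  [x>a] = -6·(24/5)²/(2·200000) = -27/78125 rad
Load 3 — uniform load w=11 kN/m over full span:
  θ_3 = -wx(x²-3Lx+3L²)/(6EI) = -11·8·(8²-3·12·8+3·12²)/(6·200000) = -143/9375 rad
Superposition: θ = Σ θ_i = -472693/30000000 rad ≈ -0.015756 rad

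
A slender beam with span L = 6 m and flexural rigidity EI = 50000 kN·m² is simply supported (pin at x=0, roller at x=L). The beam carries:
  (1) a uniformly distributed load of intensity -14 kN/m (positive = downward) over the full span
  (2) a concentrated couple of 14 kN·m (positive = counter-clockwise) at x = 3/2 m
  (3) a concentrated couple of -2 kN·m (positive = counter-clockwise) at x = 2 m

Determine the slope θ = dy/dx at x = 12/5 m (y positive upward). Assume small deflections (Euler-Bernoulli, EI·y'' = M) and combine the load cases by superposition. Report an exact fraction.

Load 1 — uniform load w=-14 kN/m over full span:
  θ_1 = -w(L³-6Lx²+4x³)/(24EI) = -(-14)·(6³-6·6·(12/5)²+4·(12/5)³)/(24·50000) = 2331/3125000 rad
Load 2 — applied couple M₀=14 kN·m at a=3/2 m (b=L-a=9/2):
  θ_2 = (M₀x²/(2L)-M₀(x-a)+C₁)/EI  [x>a] with C₁=M₀(3b²-L²)/(6L)=77/8 = (14·(12/5)²/(2·6)-14·((12/5)-(3/2))+(77/8))/50000 = 749/10000000 rad
Load 3 — applied couple M₀=-2 kN·m at a=2 m (b=L-a=4):
  θ_3 = (M₀x²/(2L)-M₀(x-a)+C₁)/EI  [x>a] with C₁=M₀(3b²-L²)/(6L)=-2/3 = ((-2)·(12/5)²/(2·6)-(-2)·((12/5)-2)+(-2/3))/50000 = -31/1875000 rad
Superposition: θ = Σ θ_i = 120643/150000000 rad ≈ 0.000804 rad

θ(12/5) = 120643/150000000 rad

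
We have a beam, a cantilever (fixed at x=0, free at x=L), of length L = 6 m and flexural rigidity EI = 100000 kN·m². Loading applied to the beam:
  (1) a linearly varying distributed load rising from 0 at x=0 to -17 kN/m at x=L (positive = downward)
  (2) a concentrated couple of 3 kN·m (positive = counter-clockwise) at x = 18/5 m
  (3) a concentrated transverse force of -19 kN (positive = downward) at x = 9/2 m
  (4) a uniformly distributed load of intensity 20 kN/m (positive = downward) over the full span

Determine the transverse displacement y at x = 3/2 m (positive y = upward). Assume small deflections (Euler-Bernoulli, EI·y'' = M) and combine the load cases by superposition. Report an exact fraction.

Load 1 — triangular load w₀=-17 kN/m (0→w₀ over full span):
  y_1 = (w₀Lx³/12-w₀L²x²/6-w₀x⁵/(120L))/EI = ((-17)·6·(3/2)³/12-(-17)·6²·(3/2)²/6-(-17)·(3/2)⁵/(120·6))/100000 = 514539/256000000 m
Load 2 — applied couple M₀=3 kN·m at a=18/5 m (b=L-a=12/5):
  y_2 = M₀x²/(2EI)  [x≤a] = 3·(3/2)²/(2·100000) = 27/800000 m
Load 3 — point force P=-19 kN at a=9/2 m (b=L-a=3/2):
  y_3 = -Px²(3a-x)/(6EI)  [x≤a] = -(-19)·(3/2)²·(3·(9/2)-(3/2))/(6·100000) = 171/200000 m
Load 4 — uniform load w=20 kN/m over full span:
  y_4 = -wx²(x²-4Lx+6L²)/(24EI) = -20·(3/2)²·((3/2)²-4·6·(3/2)+6·6²)/(24·100000) = -2187/640000 m
Superposition: y = Σ y_i = -132741/256000000 m ≈ -0.000519 m

y(3/2) = -132741/256000000 m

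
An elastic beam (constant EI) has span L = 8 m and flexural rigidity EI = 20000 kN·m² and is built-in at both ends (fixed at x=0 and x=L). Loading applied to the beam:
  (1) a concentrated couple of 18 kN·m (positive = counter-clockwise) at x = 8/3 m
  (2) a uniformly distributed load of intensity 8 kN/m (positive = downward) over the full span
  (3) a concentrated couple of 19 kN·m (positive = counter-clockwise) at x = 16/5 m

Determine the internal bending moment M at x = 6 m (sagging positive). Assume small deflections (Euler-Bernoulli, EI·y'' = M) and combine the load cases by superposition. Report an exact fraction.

Load 1 — applied couple M₀=18 kN·m at a=8/3 m (b=L-a=16/3):
  M_1 = R_Ax - M_A - M₀  [x>a] with R_A=3, M_A=0 = 3·6 - 0 - 18 = 0 kN·m
Load 2 — uniform load w=8 kN/m over full span:
  M_2 = wLx/2 - wL²/12 - wx²/2 = 8·8·6/2 - 8·8²/12 - 8·6²/2 = 16/3 kN·m
Load 3 — applied couple M₀=19 kN·m at a=16/5 m (b=L-a=24/5):
  M_3 = R_Ax - M_A - M₀  [x>a] with R_A=171/50, M_A=57/25 = (171/50)·6 - (57/25) - 19 = -19/25 kN·m
Superposition: M = Σ M_i = 343/75 kN·m ≈ 4.573333 kN·m

M(6) = 343/75 kN·m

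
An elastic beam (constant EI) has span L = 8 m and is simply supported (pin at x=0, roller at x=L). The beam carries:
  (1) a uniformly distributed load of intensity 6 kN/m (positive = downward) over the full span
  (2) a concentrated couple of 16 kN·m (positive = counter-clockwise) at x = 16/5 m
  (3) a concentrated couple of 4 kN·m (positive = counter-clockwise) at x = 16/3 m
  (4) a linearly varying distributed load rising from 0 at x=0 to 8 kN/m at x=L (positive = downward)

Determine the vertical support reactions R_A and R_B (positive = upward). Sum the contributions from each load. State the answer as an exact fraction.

R_A = 223/6 kN, R_B = 257/6 kN

Load 1 — uniform load w=6 kN/m over full span:
  R_A = wL/2 = 6·8/2 = 24 kN
  R_B = wL/2 = 6·8/2 = 24 kN
Load 2 — applied couple M₀=16 kN·m at a=16/5 m (b=L-a=24/5):
  R_A = M₀/L = 16/8 = 2 kN
  R_B = -M₀/L = -16/8 = -2 kN
Load 3 — applied couple M₀=4 kN·m at a=16/3 m (b=L-a=8/3):
  R_A = M₀/L = 4/8 = 1/2 kN
  R_B = -M₀/L = -4/8 = -1/2 kN
Load 4 — triangular load w₀=8 kN/m (0→w₀ over full span):
  R_A = w₀L/6 = 8·8/6 = 32/3 kN
  R_B = w₀L/3 = 8·8/3 = 64/3 kN
Superposition: R_A = 223/6 kN, R_B = 257/6 kN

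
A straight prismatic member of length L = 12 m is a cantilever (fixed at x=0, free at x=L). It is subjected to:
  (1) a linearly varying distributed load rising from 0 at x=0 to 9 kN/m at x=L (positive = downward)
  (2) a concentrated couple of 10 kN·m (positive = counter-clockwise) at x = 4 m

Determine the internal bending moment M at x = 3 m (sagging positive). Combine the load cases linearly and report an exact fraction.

Load 1 — triangular load w₀=9 kN/m (0→w₀ over full span):
  M_1 = w₀Lx/2 - w₀L²/3 - w₀x³/(6L) = 9·12·3/2 - 9·12²/3 - 9·3³/(6·12) = -2187/8 kN·m
Load 2 — applied couple M₀=10 kN·m at a=4 m (b=L-a=8):
  M_2 = M₀  [x≤a] = 10 = 10 kN·m
Superposition: M = Σ M_i = -2107/8 kN·m ≈ -263.375000 kN·m

M(3) = -2107/8 kN·m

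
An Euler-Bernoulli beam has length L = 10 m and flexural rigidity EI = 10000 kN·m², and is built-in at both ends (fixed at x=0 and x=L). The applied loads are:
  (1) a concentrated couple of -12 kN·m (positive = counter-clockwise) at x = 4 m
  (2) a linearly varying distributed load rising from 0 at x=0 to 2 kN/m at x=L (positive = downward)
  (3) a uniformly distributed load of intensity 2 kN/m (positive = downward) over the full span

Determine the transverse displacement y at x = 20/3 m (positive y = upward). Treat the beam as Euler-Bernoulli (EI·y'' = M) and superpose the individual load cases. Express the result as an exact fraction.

Load 1 — applied couple M₀=-12 kN·m at a=4 m (b=L-a=6):
  y_1 = (R_Ax³/6 - M_Ax²/2 - M₀(x-a)²/2)/EI  [x>a] with R_A=-216/125, M_A=-36/25 = ((-216/125)·(20/3)³/6 - (-36/25)·(20/3)²/2 - (-12)·((20/3)-4)²/2)/10000 = -2/1875 m
Load 2 — triangular load w₀=2 kN/m (0→w₀ over full span):
  y_2 = -w₀x²(L-x)²(x+2L)/(120LEI) = -2·(20/3)²·(10-(20/3))²·((20/3)+2·10)/(120·10·10000) = -8/3645 m
Load 3 — uniform load w=2 kN/m over full span:
  y_3 = -wx²(L-x)²/(24EI) = -2·(20/3)²·(10-(20/3))²/(24·10000) = -1/243 m
Superposition: y = Σ y_i = -3361/455625 m ≈ -0.007377 m

y(20/3) = -3361/455625 m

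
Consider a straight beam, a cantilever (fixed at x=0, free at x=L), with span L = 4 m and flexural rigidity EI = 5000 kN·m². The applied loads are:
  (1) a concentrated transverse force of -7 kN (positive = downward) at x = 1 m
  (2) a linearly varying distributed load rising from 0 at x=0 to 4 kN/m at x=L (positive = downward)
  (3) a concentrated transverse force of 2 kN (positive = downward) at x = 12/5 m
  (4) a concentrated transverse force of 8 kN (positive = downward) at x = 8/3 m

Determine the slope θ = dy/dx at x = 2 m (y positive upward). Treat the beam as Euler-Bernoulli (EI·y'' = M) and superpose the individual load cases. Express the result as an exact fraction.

Load 1 — point force P=-7 kN at a=1 m (b=L-a=3):
  θ_1 = -Pa²/(2EI)  [x>a] = -(-7)·1²/(2·5000) = 7/10000 rad
Load 2 — triangular load w₀=4 kN/m (0→w₀ over full span):
  θ_2 = (w₀Lx²/4-w₀L²x/3-w₀x⁴/(24L))/EI = (4·4·2²/4-4·4²·2/3-4·2⁴/(24·4))/5000 = -41/7500 rad
Load 3 — point force P=2 kN at a=12/5 m (b=L-a=8/5):
  θ_3 = -Px(2a-x)/(2EI)  [x≤a] = -2·2·(2·(12/5)-2)/(2·5000) = -7/6250 rad
Load 4 — point force P=8 kN at a=8/3 m (b=L-a=4/3):
  θ_4 = -Px(2a-x)/(2EI)  [x≤a] = -8·2·(2·(8/3)-2)/(2·5000) = -2/375 rad
Superposition: θ = Σ θ_i = -561/50000 rad ≈ -0.011220 rad

θ(2) = -561/50000 rad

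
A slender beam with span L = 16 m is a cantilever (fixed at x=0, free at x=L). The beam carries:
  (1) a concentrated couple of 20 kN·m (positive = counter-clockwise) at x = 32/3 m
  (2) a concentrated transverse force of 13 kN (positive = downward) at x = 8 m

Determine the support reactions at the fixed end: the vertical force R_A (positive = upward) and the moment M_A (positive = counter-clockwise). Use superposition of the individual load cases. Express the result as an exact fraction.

R_A = 13 kN, M_A = 84 kN·m

Load 1 — applied couple M₀=20 kN·m at a=32/3 m (b=L-a=16/3):
  R_A = 0 kN
  M_A = -M₀ = -20 kN·m
Load 2 — point force P=13 kN at a=8 m (b=L-a=8):
  R_A = P = 13 kN
  M_A = Pa = 13·8 = 104 kN·m
Superposition: R_A = 13 kN, M_A = 84 kN·m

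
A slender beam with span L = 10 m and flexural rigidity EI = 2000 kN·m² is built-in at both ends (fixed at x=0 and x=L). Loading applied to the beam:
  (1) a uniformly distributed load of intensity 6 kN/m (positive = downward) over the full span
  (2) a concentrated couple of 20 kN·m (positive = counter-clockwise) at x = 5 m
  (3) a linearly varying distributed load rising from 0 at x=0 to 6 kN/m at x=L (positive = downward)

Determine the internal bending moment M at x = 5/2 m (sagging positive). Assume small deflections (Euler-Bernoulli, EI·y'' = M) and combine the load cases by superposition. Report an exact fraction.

M(5/2) = 155/16 kN·m

Load 1 — uniform load w=6 kN/m over full span:
  M_1 = wLx/2 - wL²/12 - wx²/2 = 6·10·(5/2)/2 - 6·10²/12 - 6·(5/2)²/2 = 25/4 kN·m
Load 2 — applied couple M₀=20 kN·m at a=5 m (b=L-a=5):
  M_2 = R_Ax - M_A  [x≤a] with R_A=3, M_A=5 = 3·(5/2) - 5 = 5/2 kN·m
Load 3 — triangular load w₀=6 kN/m (0→w₀ over full span):
  M_3 = 3w₀Lx/20 - w₀L²/30 - w₀x³/(6L) = 3·6·10·(5/2)/20 - 6·10²/30 - 6·(5/2)³/(6·10) = 15/16 kN·m
Superposition: M = Σ M_i = 155/16 kN·m ≈ 9.687500 kN·m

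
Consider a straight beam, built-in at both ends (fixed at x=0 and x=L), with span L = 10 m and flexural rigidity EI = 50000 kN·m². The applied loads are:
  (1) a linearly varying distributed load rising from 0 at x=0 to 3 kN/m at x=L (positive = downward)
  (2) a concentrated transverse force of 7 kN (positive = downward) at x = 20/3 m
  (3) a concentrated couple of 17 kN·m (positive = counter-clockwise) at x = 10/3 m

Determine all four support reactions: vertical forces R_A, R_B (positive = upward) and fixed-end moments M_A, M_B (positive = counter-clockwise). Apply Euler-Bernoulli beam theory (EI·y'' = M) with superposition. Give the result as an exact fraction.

R_A = 2317/270 kN, M_A = 410/27 kN·m, R_B = 3623/270 kN, M_B = -532/27 kN·m

Load 1 — triangular load w₀=3 kN/m (0→w₀ over full span):
  R_A = 3w₀L/20 = 3·3·10/20 = 9/2 kN
  M_A = w₀L²/30 = 3·10²/30 = 10 kN·m
  R_B = 7w₀L/20 = 7·3·10/20 = 21/2 kN
  M_B = -w₀L²/20 = -3·10²/20 = -15 kN·m
Load 2 — point force P=7 kN at a=20/3 m (b=L-a=10/3):
  R_A = Pb²(3a+b)/L³ = 7·(10/3)²·(3·(20/3)+(10/3))/10³ = 49/27 kN
  M_A = Pab²/L² = 7·(20/3)·(10/3)²/10² = 140/27 kN·m
  R_B = Pa²(a+3b)/L³ = 7·(20/3)²·((20/3)+3·(10/3))/10³ = 140/27 kN
  M_B = -Pa²b/L² = -7·(20/3)²·(10/3)/10² = -280/27 kN·m
Load 3 — applied couple M₀=17 kN·m at a=10/3 m (b=L-a=20/3):
  R_A = 6M₀ab/L³ = 6·17·(10/3)·(20/3)/10³ = 34/15 kN
  M_A = M₀b(2a-b)/L² = 17·(20/3)·(2·(10/3)-(20/3))/10² = 0 kN·m
  R_B = -6M₀ab/L³ = -6·17·(10/3)·(20/3)/10³ = -34/15 kN
  M_B = M₀a(2b-a)/L² = 17·(10/3)·(2·(20/3)-(10/3))/10² = 17/3 kN·m
Superposition: R_A = 2317/270 kN, M_A = 410/27 kN·m, R_B = 3623/270 kN, M_B = -532/27 kN·m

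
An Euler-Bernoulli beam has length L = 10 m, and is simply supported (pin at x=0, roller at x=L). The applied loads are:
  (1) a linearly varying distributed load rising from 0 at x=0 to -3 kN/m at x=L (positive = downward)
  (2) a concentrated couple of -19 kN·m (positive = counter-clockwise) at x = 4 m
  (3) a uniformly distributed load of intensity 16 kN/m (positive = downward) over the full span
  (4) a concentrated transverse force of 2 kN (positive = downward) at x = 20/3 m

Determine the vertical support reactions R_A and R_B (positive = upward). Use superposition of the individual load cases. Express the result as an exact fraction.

R_A = 2213/30 kN, R_B = 2197/30 kN

Load 1 — triangular load w₀=-3 kN/m (0→w₀ over full span):
  R_A = w₀L/6 = (-3)·10/6 = -5 kN
  R_B = w₀L/3 = (-3)·10/3 = -10 kN
Load 2 — applied couple M₀=-19 kN·m at a=4 m (b=L-a=6):
  R_A = M₀/L = (-19)/10 = -19/10 kN
  R_B = -M₀/L = -(-19)/10 = 19/10 kN
Load 3 — uniform load w=16 kN/m over full span:
  R_A = wL/2 = 16·10/2 = 80 kN
  R_B = wL/2 = 16·10/2 = 80 kN
Load 4 — point force P=2 kN at a=20/3 m (b=L-a=10/3):
  R_A = Pb/L = 2·(10/3)/10 = 2/3 kN
  R_B = Pa/L = 2·(20/3)/10 = 4/3 kN
Superposition: R_A = 2213/30 kN, R_B = 2197/30 kN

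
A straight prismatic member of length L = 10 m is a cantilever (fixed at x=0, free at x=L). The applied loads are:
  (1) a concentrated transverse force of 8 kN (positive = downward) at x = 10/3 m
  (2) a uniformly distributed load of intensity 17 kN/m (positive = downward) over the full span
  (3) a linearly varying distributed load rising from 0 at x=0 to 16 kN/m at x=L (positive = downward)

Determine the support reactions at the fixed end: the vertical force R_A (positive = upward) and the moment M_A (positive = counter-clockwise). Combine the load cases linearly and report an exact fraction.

Load 1 — point force P=8 kN at a=10/3 m (b=L-a=20/3):
  R_A = P = 8 kN
  M_A = Pa = 8·(10/3) = 80/3 kN·m
Load 2 — uniform load w=17 kN/m over full span:
  R_A = wL = 17·10 = 170 kN
  M_A = wL²/2 = 17·10²/2 = 850 kN·m
Load 3 — triangular load w₀=16 kN/m (0→w₀ over full span):
  R_A = w₀L/2 = 16·10/2 = 80 kN
  M_A = w₀L²/3 = 16·10²/3 = 1600/3 kN·m
Superposition: R_A = 258 kN, M_A = 1410 kN·m

R_A = 258 kN, M_A = 1410 kN·m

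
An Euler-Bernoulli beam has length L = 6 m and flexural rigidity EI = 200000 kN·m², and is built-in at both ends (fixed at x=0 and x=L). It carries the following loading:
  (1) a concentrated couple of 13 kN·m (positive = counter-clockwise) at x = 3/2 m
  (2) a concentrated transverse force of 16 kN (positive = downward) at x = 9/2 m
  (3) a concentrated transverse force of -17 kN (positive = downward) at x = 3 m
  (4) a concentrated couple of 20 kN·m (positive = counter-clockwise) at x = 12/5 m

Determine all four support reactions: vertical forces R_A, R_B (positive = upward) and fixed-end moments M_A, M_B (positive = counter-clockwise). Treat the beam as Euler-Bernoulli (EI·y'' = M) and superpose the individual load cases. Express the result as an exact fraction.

R_A = 99/80 kN, M_A = -663/80 kN·m, R_B = -179/80 kN, M_B = 777/80 kN·m

Load 1 — applied couple M₀=13 kN·m at a=3/2 m (b=L-a=9/2):
  R_A = 6M₀ab/L³ = 6·13·(3/2)·(9/2)/6³ = 39/16 kN
  M_A = M₀b(2a-b)/L² = 13·(9/2)·(2·(3/2)-(9/2))/6² = -39/16 kN·m
  R_B = -6M₀ab/L³ = -6·13·(3/2)·(9/2)/6³ = -39/16 kN
  M_B = M₀a(2b-a)/L² = 13·(3/2)·(2·(9/2)-(3/2))/6² = 65/16 kN·m
Load 2 — point force P=16 kN at a=9/2 m (b=L-a=3/2):
  R_A = Pb²(3a+b)/L³ = 16·(3/2)²·(3·(9/2)+(3/2))/6³ = 5/2 kN
  M_A = Pab²/L² = 16·(9/2)·(3/2)²/6² = 9/2 kN·m
  R_B = Pa²(a+3b)/L³ = 16·(9/2)²·((9/2)+3·(3/2))/6³ = 27/2 kN
  M_B = -Pa²b/L² = -16·(9/2)²·(3/2)/6² = -27/2 kN·m
Load 3 — point force P=-17 kN at a=3 m (b=L-a=3):
  R_A = Pb²(3a+b)/L³ = (-17)·3²·(3·3+3)/6³ = -17/2 kN
  M_A = Pab²/L² = (-17)·3·3²/6² = -51/4 kN·m
  R_B = Pa²(a+3b)/L³ = (-17)·3²·(3+3·3)/6³ = -17/2 kN
  M_B = -Pa²b/L² = -(-17)·3²·3/6² = 51/4 kN·m
Load 4 — applied couple M₀=20 kN·m at a=12/5 m (b=L-a=18/5):
  R_A = 6M₀ab/L³ = 6·20·(12/5)·(18/5)/6³ = 24/5 kN
  M_A = M₀b(2a-b)/L² = 20·(18/5)·(2·(12/5)-(18/5))/6² = 12/5 kN·m
  R_B = -6M₀ab/L³ = -6·20·(12/5)·(18/5)/6³ = -24/5 kN
  M_B = M₀a(2b-a)/L² = 20·(12/5)·(2·(18/5)-(12/5))/6² = 32/5 kN·m
Superposition: R_A = 99/80 kN, M_A = -663/80 kN·m, R_B = -179/80 kN, M_B = 777/80 kN·m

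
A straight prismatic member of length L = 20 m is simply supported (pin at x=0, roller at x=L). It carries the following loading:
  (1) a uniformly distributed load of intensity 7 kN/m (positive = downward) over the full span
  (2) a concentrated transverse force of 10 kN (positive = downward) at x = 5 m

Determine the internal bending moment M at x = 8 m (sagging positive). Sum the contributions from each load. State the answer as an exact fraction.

M(8) = 366 kN·m

Load 1 — uniform load w=7 kN/m over full span:
  M_1 = wx(L-x)/2 = 7·8·(20-8)/2 = 336 kN·m
Load 2 — point force P=10 kN at a=5 m (b=L-a=15):
  M_2 = Pa(L-x)/L  [x>a] = 10·5·(20-8)/20 = 30 kN·m
Superposition: M = Σ M_i = 366 kN·m ≈ 366.000000 kN·m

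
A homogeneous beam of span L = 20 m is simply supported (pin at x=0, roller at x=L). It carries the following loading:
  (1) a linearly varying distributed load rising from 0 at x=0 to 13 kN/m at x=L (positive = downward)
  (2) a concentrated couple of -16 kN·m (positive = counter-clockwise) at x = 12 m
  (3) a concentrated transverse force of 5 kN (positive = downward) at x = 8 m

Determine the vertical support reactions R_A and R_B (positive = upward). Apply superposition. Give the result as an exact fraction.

R_A = 683/15 kN, R_B = 1342/15 kN

Load 1 — triangular load w₀=13 kN/m (0→w₀ over full span):
  R_A = w₀L/6 = 13·20/6 = 130/3 kN
  R_B = w₀L/3 = 13·20/3 = 260/3 kN
Load 2 — applied couple M₀=-16 kN·m at a=12 m (b=L-a=8):
  R_A = M₀/L = (-16)/20 = -4/5 kN
  R_B = -M₀/L = -(-16)/20 = 4/5 kN
Load 3 — point force P=5 kN at a=8 m (b=L-a=12):
  R_A = Pb/L = 5·12/20 = 3 kN
  R_B = Pa/L = 5·8/20 = 2 kN
Superposition: R_A = 683/15 kN, R_B = 1342/15 kN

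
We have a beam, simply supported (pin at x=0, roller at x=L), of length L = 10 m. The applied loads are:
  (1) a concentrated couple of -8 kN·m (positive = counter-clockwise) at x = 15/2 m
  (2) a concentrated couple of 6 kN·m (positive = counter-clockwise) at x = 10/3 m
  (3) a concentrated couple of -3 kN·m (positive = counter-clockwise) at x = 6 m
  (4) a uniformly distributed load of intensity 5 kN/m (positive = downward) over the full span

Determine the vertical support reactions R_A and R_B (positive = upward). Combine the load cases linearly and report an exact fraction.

Load 1 — applied couple M₀=-8 kN·m at a=15/2 m (b=L-a=5/2):
  R_A = M₀/L = (-8)/10 = -4/5 kN
  R_B = -M₀/L = -(-8)/10 = 4/5 kN
Load 2 — applied couple M₀=6 kN·m at a=10/3 m (b=L-a=20/3):
  R_A = M₀/L = 6/10 = 3/5 kN
  R_B = -M₀/L = -6/10 = -3/5 kN
Load 3 — applied couple M₀=-3 kN·m at a=6 m (b=L-a=4):
  R_A = M₀/L = (-3)/10 = -3/10 kN
  R_B = -M₀/L = -(-3)/10 = 3/10 kN
Load 4 — uniform load w=5 kN/m over full span:
  R_A = wL/2 = 5·10/2 = 25 kN
  R_B = wL/2 = 5·10/2 = 25 kN
Superposition: R_A = 49/2 kN, R_B = 51/2 kN

R_A = 49/2 kN, R_B = 51/2 kN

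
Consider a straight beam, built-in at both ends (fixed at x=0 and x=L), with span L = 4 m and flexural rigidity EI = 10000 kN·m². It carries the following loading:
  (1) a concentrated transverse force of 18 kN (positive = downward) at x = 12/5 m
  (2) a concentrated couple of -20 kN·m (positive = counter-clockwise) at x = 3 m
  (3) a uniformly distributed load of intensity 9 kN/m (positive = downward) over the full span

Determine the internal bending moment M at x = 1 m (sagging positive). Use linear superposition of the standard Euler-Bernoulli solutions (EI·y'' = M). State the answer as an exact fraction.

M(1) = 1549/1000 kN·m

Load 1 — point force P=18 kN at a=12/5 m (b=L-a=8/5):
  M_1 = Pb²(3a+b)x/L³ - Pab²/L²  [x≤a] = 18·(8/5)²·(3·(12/5)+(8/5))·1/4³ - 18·(12/5)·(8/5)²/4² = -72/125 kN·m
Load 2 — applied couple M₀=-20 kN·m at a=3 m (b=L-a=1):
  M_2 = R_Ax - M_A  [x≤a] with R_A=-45/8, M_A=-25/4 = (-45/8)·1 - (-25/4) = 5/8 kN·m
Load 3 — uniform load w=9 kN/m over full span:
  M_3 = wLx/2 - wL²/12 - wx²/2 = 9·4·1/2 - 9·4²/12 - 9·1²/2 = 3/2 kN·m
Superposition: M = Σ M_i = 1549/1000 kN·m ≈ 1.549000 kN·m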